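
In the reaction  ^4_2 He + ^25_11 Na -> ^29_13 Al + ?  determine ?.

Conserve mass number: 4 + 25 = 29 + A, so A = 0.
Conserve atomic number: 2 + 11 = 13 + Z, so Z = 0.
A = 0 and Z = 0 is ^0_0 γ — a gamma ray.

gamma ray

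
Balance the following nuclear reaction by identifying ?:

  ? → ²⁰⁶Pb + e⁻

Tl-206

Conserve mass number: A = 206 + 0, so A = 206.
Conserve atomic number: Z = 82 − 1, so Z = 81.
Z = 81 is thallium, so the species is ²⁰⁶Tl.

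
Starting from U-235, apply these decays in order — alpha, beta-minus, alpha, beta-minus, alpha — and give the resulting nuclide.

Ra-223

Start: (A, Z) = (235, 92).
After α: (231, 90).
After β⁻: (231, 91).
After α: (227, 89).
After β⁻: (227, 90).
After α: (223, 88).
Z = 88 is radium.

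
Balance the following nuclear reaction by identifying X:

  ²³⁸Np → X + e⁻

Conserve mass number: 238 = A + 0, so A = 238.
Conserve atomic number: 93 = Z − 1, so Z = 94.
Z = 94 is plutonium, so the species is ²³⁸Pu.

Pu-238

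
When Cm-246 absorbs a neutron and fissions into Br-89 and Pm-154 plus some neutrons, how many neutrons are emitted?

4

Conserve mass number: 247 = 89 + 154 + k, so k = 247 − 243 = 4.
Check atomic number: 96 = 35 + 61 + 0 = 96. ✓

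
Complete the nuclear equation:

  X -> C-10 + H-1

Conserve mass number: A = 10 + 1, so A = 11.
Conserve atomic number: Z = 6 + 1, so Z = 7.
Z = 7 is nitrogen, so the species is N-11.

N-11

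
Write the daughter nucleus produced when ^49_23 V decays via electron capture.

Ti-49

Electron capture: mass number changes by +0, atomic number by -1.
A: 49 = 49; Z: 23 − 1 = 22.
Z = 22 is titanium, so the daughter is ^49_22 Ti.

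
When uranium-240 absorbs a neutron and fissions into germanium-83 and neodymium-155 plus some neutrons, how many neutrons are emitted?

3

Conserve mass number: 241 = 83 + 155 + k, so k = 241 − 238 = 3.
Check atomic number: 92 = 32 + 60 + 0 = 92. ✓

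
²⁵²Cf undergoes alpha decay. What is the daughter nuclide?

Alpha decay: mass number changes by -4, atomic number by -2.
A: 252 − 4 = 248; Z: 98 − 2 = 96.
Z = 96 is curium, so the daughter is ²⁴⁸Cm.

Cm-248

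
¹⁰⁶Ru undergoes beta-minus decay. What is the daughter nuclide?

Beta-minus decay: mass number changes by +0, atomic number by +1.
A: 106 = 106; Z: 44 + 1 = 45.
Z = 45 is rhodium, so the daughter is ¹⁰⁶Rh.

Rh-106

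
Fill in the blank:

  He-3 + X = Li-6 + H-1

Conserve mass number: 3 + A = 6 + 1, so A = 4.
Conserve atomic number: 2 + Z = 3 + 1, so Z = 2.
A = 4 and Z = 2 is He-4 — an alpha particle.

alpha particle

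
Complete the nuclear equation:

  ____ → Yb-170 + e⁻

Tm-170

Conserve mass number: A = 170 + 0, so A = 170.
Conserve atomic number: Z = 70 − 1, so Z = 69.
Z = 69 is thulium, so the species is Tm-170.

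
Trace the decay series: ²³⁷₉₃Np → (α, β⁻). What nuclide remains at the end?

Start: (A, Z) = (237, 93).
After α: (233, 91).
After β⁻: (233, 92).
Z = 92 is uranium.

U-233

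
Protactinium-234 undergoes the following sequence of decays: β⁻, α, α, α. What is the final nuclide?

Rn-222

Start: (A, Z) = (234, 91).
After β⁻: (234, 92).
After α: (230, 90).
After α: (226, 88).
After α: (222, 86).
Z = 86 is radon.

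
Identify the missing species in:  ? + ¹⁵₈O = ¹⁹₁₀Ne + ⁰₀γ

Conserve mass number: A + 15 = 19 + 0, so A = 4.
Conserve atomic number: Z + 8 = 10 + 0, so Z = 2.
A = 4 and Z = 2 is ⁴₂He — an alpha particle.

alpha particle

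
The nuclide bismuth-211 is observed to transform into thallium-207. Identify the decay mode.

ΔA = 207 − 211 = -4; ΔZ = 81 − 83 = -2.
A drops by 4 and Z drops by 2 — the signature of alpha emission.

alpha decay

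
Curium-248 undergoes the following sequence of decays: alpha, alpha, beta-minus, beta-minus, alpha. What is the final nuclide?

Start: (A, Z) = (248, 96).
After α: (244, 94).
After α: (240, 92).
After β⁻: (240, 93).
After β⁻: (240, 94).
After α: (236, 92).
Z = 92 is uranium.

U-236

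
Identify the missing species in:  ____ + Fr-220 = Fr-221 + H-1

deuteron

Conserve mass number: A + 220 = 221 + 1, so A = 2.
Conserve atomic number: Z + 87 = 87 + 1, so Z = 1.
A = 2 and Z = 1 is H-2 — a deuteron.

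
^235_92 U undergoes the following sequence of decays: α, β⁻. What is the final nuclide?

Pa-231

Start: (A, Z) = (235, 92).
After α: (231, 90).
After β⁻: (231, 91).
Z = 91 is protactinium.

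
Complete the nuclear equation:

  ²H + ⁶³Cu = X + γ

Zn-65

Conserve mass number: 2 + 63 = A + 0, so A = 65.
Conserve atomic number: 1 + 29 = Z + 0, so Z = 30.
Z = 30 is zinc, so the species is ⁶⁵Zn.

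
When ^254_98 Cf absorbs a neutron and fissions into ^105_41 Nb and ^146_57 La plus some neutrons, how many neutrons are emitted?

Conserve mass number: 255 = 105 + 146 + k, so k = 255 − 251 = 4.
Check atomic number: 98 = 41 + 57 + 0 = 98. ✓

4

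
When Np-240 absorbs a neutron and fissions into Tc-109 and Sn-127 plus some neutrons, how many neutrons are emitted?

5

Conserve mass number: 241 = 109 + 127 + k, so k = 241 − 236 = 5.
Check atomic number: 93 = 43 + 50 + 0 = 93. ✓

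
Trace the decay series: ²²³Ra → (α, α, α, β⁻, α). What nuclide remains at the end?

Start: (A, Z) = (223, 88).
After α: (219, 86).
After α: (215, 84).
After α: (211, 82).
After β⁻: (211, 83).
After α: (207, 81).
Z = 81 is thallium.

Tl-207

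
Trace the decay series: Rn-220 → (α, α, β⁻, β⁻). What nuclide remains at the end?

Start: (A, Z) = (220, 86).
After α: (216, 84).
After α: (212, 82).
After β⁻: (212, 83).
After β⁻: (212, 84).
Z = 84 is polonium.

Po-212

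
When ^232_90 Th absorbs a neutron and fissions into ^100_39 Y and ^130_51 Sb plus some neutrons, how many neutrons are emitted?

3

Conserve mass number: 233 = 100 + 130 + k, so k = 233 − 230 = 3.
Check atomic number: 90 = 39 + 51 + 0 = 90. ✓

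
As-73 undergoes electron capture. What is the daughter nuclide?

Electron capture: mass number changes by +0, atomic number by -1.
A: 73 = 73; Z: 33 − 1 = 32.
Z = 32 is germanium, so the daughter is Ge-73.

Ge-73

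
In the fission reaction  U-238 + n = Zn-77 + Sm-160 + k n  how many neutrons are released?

2

Conserve mass number: 239 = 77 + 160 + k, so k = 239 − 237 = 2.
Check atomic number: 92 = 30 + 62 + 0 = 92. ✓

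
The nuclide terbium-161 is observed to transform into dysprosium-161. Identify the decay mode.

beta-minus decay

ΔA = 161 − 161 = 0; ΔZ = 66 − 65 = +1.
A is unchanged and Z rises by 1 — a neutron has become a proton (β⁻ decay).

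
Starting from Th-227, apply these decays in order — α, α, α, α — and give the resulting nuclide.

Pb-211

Start: (A, Z) = (227, 90).
After α: (223, 88).
After α: (219, 86).
After α: (215, 84).
After α: (211, 82).
Z = 82 is lead.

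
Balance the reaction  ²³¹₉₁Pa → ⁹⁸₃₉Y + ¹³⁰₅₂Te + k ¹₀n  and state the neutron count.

Conserve mass number: 231 = 98 + 130 + k, so k = 231 − 228 = 3.
Check atomic number: 91 = 39 + 52 + 0 = 91. ✓

3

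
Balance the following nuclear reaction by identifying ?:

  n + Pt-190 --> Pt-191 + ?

Conserve mass number: 1 + 190 = 191 + A, so A = 0.
Conserve atomic number: 0 + 78 = 78 + Z, so Z = 0.
A = 0 and Z = 0 is γ — a gamma ray.

gamma ray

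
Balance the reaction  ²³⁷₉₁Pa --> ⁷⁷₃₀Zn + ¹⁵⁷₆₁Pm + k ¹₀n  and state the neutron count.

3

Conserve mass number: 237 = 77 + 157 + k, so k = 237 − 234 = 3.
Check atomic number: 91 = 30 + 61 + 0 = 91. ✓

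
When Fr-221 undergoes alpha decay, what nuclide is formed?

At-217

Alpha decay: mass number changes by -4, atomic number by -2.
A: 221 − 4 = 217; Z: 87 − 2 = 85.
Z = 85 is astatine, so the daughter is At-217.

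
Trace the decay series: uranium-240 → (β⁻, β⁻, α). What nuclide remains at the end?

U-236

Start: (A, Z) = (240, 92).
After β⁻: (240, 93).
After β⁻: (240, 94).
After α: (236, 92).
Z = 92 is uranium.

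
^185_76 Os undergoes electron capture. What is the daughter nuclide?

Electron capture: mass number changes by +0, atomic number by -1.
A: 185 = 185; Z: 76 − 1 = 75.
Z = 75 is rhenium, so the daughter is ^185_75 Re.

Re-185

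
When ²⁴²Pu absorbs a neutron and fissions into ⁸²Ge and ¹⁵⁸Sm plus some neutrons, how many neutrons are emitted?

3

Conserve mass number: 243 = 82 + 158 + k, so k = 243 − 240 = 3.
Check atomic number: 94 = 32 + 62 + 0 = 94. ✓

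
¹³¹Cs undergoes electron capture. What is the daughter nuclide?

Xe-131

Electron capture: mass number changes by +0, atomic number by -1.
A: 131 = 131; Z: 55 − 1 = 54.
Z = 54 is xenon, so the daughter is ¹³¹Xe.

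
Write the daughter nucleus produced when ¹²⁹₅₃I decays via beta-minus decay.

Xe-129

Beta-minus decay: mass number changes by +0, atomic number by +1.
A: 129 = 129; Z: 53 + 1 = 54.
Z = 54 is xenon, so the daughter is ¹²⁹₅₄Xe.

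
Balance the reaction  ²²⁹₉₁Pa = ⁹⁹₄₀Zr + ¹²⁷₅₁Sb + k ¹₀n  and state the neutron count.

Conserve mass number: 229 = 99 + 127 + k, so k = 229 − 226 = 3.
Check atomic number: 91 = 40 + 51 + 0 = 91. ✓

3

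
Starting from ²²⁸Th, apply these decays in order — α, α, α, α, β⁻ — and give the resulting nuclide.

Start: (A, Z) = (228, 90).
After α: (224, 88).
After α: (220, 86).
After α: (216, 84).
After α: (212, 82).
After β⁻: (212, 83).
Z = 83 is bismuth.

Bi-212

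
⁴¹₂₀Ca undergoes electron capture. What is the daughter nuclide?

K-41

Electron capture: mass number changes by +0, atomic number by -1.
A: 41 = 41; Z: 20 − 1 = 19.
Z = 19 is potassium, so the daughter is ⁴¹₁₉K.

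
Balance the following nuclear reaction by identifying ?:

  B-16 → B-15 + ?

neutron

Conserve mass number: 16 = 15 + A, so A = 1.
Conserve atomic number: 5 = 5 + Z, so Z = 0.
A = 1 and Z = 0 is n — a neutron.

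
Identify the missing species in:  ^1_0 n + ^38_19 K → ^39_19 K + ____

Conserve mass number: 1 + 38 = 39 + A, so A = 0.
Conserve atomic number: 0 + 19 = 19 + Z, so Z = 0.
A = 0 and Z = 0 is ^0_0 γ — a gamma ray.

gamma ray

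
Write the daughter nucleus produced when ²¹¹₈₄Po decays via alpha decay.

Pb-207

Alpha decay: mass number changes by -4, atomic number by -2.
A: 211 − 4 = 207; Z: 84 − 2 = 82.
Z = 82 is lead, so the daughter is ²⁰⁷₈₂Pb.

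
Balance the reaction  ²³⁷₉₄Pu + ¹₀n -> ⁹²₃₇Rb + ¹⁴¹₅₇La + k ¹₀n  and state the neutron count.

Conserve mass number: 238 = 92 + 141 + k, so k = 238 − 233 = 5.
Check atomic number: 94 = 37 + 57 + 0 = 94. ✓

5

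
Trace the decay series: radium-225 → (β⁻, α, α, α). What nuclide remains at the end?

Start: (A, Z) = (225, 88).
After β⁻: (225, 89).
After α: (221, 87).
After α: (217, 85).
After α: (213, 83).
Z = 83 is bismuth.

Bi-213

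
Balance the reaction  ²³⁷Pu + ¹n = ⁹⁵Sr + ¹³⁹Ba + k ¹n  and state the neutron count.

4

Conserve mass number: 238 = 95 + 139 + k, so k = 238 − 234 = 4.
Check atomic number: 94 = 38 + 56 + 0 = 94. ✓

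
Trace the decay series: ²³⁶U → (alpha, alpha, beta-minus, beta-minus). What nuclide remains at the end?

Start: (A, Z) = (236, 92).
After α: (232, 90).
After α: (228, 88).
After β⁻: (228, 89).
After β⁻: (228, 90).
Z = 90 is thorium.

Th-228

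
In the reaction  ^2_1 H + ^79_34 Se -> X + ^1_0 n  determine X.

Conserve mass number: 2 + 79 = A + 1, so A = 80.
Conserve atomic number: 1 + 34 = Z + 0, so Z = 35.
Z = 35 is bromine, so the species is ^80_35 Br.

Br-80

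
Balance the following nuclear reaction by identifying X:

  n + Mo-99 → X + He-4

Zr-96

Conserve mass number: 1 + 99 = A + 4, so A = 96.
Conserve atomic number: 0 + 42 = Z + 2, so Z = 40.
Z = 40 is zirconium, so the species is Zr-96.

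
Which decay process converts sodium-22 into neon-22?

beta-plus decay or electron capture

ΔA = 22 − 22 = 0; ΔZ = 10 − 11 = -1.
A is unchanged and Z drops by 1 — a proton has become a neutron (β⁺ emission or electron capture).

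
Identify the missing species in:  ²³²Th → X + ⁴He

Ra-228

Conserve mass number: 232 = A + 4, so A = 228.
Conserve atomic number: 90 = Z + 2, so Z = 88.
Z = 88 is radium, so the species is ²²⁸Ra.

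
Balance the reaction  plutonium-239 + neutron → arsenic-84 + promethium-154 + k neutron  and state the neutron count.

Conserve mass number: 240 = 84 + 154 + k, so k = 240 − 238 = 2.
Check atomic number: 94 = 33 + 61 + 0 = 94. ✓

2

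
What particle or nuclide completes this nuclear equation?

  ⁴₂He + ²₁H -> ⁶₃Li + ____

Conserve mass number: 4 + 2 = 6 + A, so A = 0.
Conserve atomic number: 2 + 1 = 3 + Z, so Z = 0.
A = 0 and Z = 0 is ⁰₀γ — a gamma ray.

gamma ray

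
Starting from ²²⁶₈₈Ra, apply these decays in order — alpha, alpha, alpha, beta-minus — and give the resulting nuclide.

Start: (A, Z) = (226, 88).
After α: (222, 86).
After α: (218, 84).
After α: (214, 82).
After β⁻: (214, 83).
Z = 83 is bismuth.

Bi-214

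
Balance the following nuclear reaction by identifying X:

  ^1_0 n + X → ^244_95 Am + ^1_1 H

Cm-244

Conserve mass number: 1 + A = 244 + 1, so A = 244.
Conserve atomic number: 0 + Z = 95 + 1, so Z = 96.
Z = 96 is curium, so the species is ^244_96 Cm.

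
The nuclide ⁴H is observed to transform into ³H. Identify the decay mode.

neutron emission

ΔA = 3 − 4 = -1; ΔZ = 1 − 1 = +0.
A drops by 1 with Z unchanged — a neutron was emitted.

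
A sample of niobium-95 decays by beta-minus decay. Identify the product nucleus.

Mo-95

Beta-minus decay: mass number changes by +0, atomic number by +1.
A: 95 = 95; Z: 41 + 1 = 42.
Z = 42 is molybdenum, so the daughter is molybdenum-95.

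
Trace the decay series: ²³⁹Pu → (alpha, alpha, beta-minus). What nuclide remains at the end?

Start: (A, Z) = (239, 94).
After α: (235, 92).
After α: (231, 90).
After β⁻: (231, 91).
Z = 91 is protactinium.

Pa-231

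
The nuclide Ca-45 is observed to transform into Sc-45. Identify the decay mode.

ΔA = 45 − 45 = 0; ΔZ = 21 − 20 = +1.
A is unchanged and Z rises by 1 — a neutron has become a proton (β⁻ decay).

beta-minus decay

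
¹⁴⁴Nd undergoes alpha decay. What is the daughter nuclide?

Alpha decay: mass number changes by -4, atomic number by -2.
A: 144 − 4 = 140; Z: 60 − 2 = 58.
Z = 58 is cerium, so the daughter is ¹⁴⁰Ce.

Ce-140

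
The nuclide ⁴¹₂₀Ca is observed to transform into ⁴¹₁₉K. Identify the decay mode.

ΔA = 41 − 41 = 0; ΔZ = 19 − 20 = -1.
A is unchanged and Z drops by 1 — a proton has become a neutron (β⁺ emission or electron capture).

beta-plus decay or electron capture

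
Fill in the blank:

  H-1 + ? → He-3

deuteron

Conserve mass number: 1 + A = 3, so A = 2.
Conserve atomic number: 1 + Z = 2, so Z = 1.
A = 2 and Z = 1 is H-2 — a deuteron.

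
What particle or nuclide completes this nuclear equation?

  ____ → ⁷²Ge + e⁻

Conserve mass number: A = 72 + 0, so A = 72.
Conserve atomic number: Z = 32 − 1, so Z = 31.
Z = 31 is gallium, so the species is ⁷²Ga.

Ga-72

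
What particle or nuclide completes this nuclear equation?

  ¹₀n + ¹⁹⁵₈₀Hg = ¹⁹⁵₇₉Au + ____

proton

Conserve mass number: 1 + 195 = 195 + A, so A = 1.
Conserve atomic number: 0 + 80 = 79 + Z, so Z = 1.
A = 1 and Z = 1 is ¹₁H — a proton.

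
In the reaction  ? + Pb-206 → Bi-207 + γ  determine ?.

proton

Conserve mass number: A + 206 = 207 + 0, so A = 1.
Conserve atomic number: Z + 82 = 83 + 0, so Z = 1.
A = 1 and Z = 1 is H-1 — a proton.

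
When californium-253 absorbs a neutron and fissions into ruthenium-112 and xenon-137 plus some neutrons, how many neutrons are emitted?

5

Conserve mass number: 254 = 112 + 137 + k, so k = 254 − 249 = 5.
Check atomic number: 98 = 44 + 54 + 0 = 98. ✓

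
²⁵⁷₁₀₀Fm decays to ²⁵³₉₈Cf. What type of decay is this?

alpha decay

ΔA = 253 − 257 = -4; ΔZ = 98 − 100 = -2.
A drops by 4 and Z drops by 2 — the signature of alpha emission.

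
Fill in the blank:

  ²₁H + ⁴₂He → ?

Conserve mass number: 2 + 4 = A, so A = 6.
Conserve atomic number: 1 + 2 = Z, so Z = 3.
Z = 3 is lithium, so the species is ⁶₃Li.

Li-6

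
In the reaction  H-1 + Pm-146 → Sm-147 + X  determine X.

gamma ray

Conserve mass number: 1 + 146 = 147 + A, so A = 0.
Conserve atomic number: 1 + 61 = 62 + Z, so Z = 0.
A = 0 and Z = 0 is γ — a gamma ray.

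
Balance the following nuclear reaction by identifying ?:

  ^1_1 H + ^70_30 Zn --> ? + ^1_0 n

Ga-70

Conserve mass number: 1 + 70 = A + 1, so A = 70.
Conserve atomic number: 1 + 30 = Z + 0, so Z = 31.
Z = 31 is gallium, so the species is ^70_31 Ga.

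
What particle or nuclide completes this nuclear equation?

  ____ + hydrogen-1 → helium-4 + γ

Conserve mass number: A + 1 = 4 + 0, so A = 3.
Conserve atomic number: Z + 1 = 2 + 0, so Z = 1.
A = 3 and Z = 1 is hydrogen-3 — a triton.

triton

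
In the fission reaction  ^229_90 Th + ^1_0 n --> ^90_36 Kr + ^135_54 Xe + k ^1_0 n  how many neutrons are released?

Conserve mass number: 230 = 90 + 135 + k, so k = 230 − 225 = 5.
Check atomic number: 90 = 36 + 54 + 0 = 90. ✓

5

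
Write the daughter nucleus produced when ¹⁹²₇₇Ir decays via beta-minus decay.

Beta-minus decay: mass number changes by +0, atomic number by +1.
A: 192 = 192; Z: 77 + 1 = 78.
Z = 78 is platinum, so the daughter is ¹⁹²₇₈Pt.

Pt-192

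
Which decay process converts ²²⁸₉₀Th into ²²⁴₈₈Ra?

ΔA = 224 − 228 = -4; ΔZ = 88 − 90 = -2.
A drops by 4 and Z drops by 2 — the signature of alpha emission.

alpha decay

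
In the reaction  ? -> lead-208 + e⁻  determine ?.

Tl-208

Conserve mass number: A = 208 + 0, so A = 208.
Conserve atomic number: Z = 82 − 1, so Z = 81.
Z = 81 is thallium, so the species is thallium-208.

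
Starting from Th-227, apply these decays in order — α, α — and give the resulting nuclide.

Rn-219

Start: (A, Z) = (227, 90).
After α: (223, 88).
After α: (219, 86).
Z = 86 is radon.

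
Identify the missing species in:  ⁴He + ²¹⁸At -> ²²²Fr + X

Conserve mass number: 4 + 218 = 222 + A, so A = 0.
Conserve atomic number: 2 + 85 = 87 + Z, so Z = 0.
A = 0 and Z = 0 is γ — a gamma ray.

gamma ray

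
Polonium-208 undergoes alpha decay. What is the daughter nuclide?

Alpha decay: mass number changes by -4, atomic number by -2.
A: 208 − 4 = 204; Z: 84 − 2 = 82.
Z = 82 is lead, so the daughter is lead-204.

Pb-204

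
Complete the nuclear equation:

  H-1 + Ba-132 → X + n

La-132

Conserve mass number: 1 + 132 = A + 1, so A = 132.
Conserve atomic number: 1 + 56 = Z + 0, so Z = 57.
Z = 57 is lanthanum, so the species is La-132.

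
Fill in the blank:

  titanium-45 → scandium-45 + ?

positron

Conserve mass number: 45 = 45 + A, so A = 0.
Conserve atomic number: 22 = 21 + Z, so Z = 1.
A = 0 and Z = 1 is e⁺ — a positron.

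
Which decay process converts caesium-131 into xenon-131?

beta-plus decay or electron capture

ΔA = 131 − 131 = 0; ΔZ = 54 − 55 = -1.
A is unchanged and Z drops by 1 — a proton has become a neutron (β⁺ emission or electron capture).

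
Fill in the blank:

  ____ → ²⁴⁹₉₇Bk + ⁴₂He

Conserve mass number: A = 249 + 4, so A = 253.
Conserve atomic number: Z = 97 + 2, so Z = 99.
Z = 99 is einsteinium, so the species is ²⁵³₉₉Es.

Es-253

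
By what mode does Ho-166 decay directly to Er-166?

ΔA = 166 − 166 = 0; ΔZ = 68 − 67 = +1.
A is unchanged and Z rises by 1 — a neutron has become a proton (β⁻ decay).

beta-minus decay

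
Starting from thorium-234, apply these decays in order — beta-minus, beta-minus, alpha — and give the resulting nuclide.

Start: (A, Z) = (234, 90).
After β⁻: (234, 91).
After β⁻: (234, 92).
After α: (230, 90).
Z = 90 is thorium.

Th-230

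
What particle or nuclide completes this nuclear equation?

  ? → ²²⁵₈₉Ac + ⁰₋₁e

Conserve mass number: A = 225 + 0, so A = 225.
Conserve atomic number: Z = 89 − 1, so Z = 88.
Z = 88 is radium, so the species is ²²⁵₈₈Ra.

Ra-225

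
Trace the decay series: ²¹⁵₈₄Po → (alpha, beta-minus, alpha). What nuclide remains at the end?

Start: (A, Z) = (215, 84).
After α: (211, 82).
After β⁻: (211, 83).
After α: (207, 81).
Z = 81 is thallium.

Tl-207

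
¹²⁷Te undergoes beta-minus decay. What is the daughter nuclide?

I-127

Beta-minus decay: mass number changes by +0, atomic number by +1.
A: 127 = 127; Z: 52 + 1 = 53.
Z = 53 is iodine, so the daughter is ¹²⁷I.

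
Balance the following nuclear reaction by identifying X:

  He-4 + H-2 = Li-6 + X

Conserve mass number: 4 + 2 = 6 + A, so A = 0.
Conserve atomic number: 2 + 1 = 3 + Z, so Z = 0.
A = 0 and Z = 0 is γ — a gamma ray.

gamma ray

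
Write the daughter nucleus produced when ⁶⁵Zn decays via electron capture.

Cu-65

Electron capture: mass number changes by +0, atomic number by -1.
A: 65 = 65; Z: 30 − 1 = 29.
Z = 29 is copper, so the daughter is ⁶⁵Cu.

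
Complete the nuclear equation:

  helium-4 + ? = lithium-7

Conserve mass number: 4 + A = 7, so A = 3.
Conserve atomic number: 2 + Z = 3, so Z = 1.
A = 3 and Z = 1 is hydrogen-3 — a triton.

triton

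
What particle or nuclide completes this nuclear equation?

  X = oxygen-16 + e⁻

N-16

Conserve mass number: A = 16 + 0, so A = 16.
Conserve atomic number: Z = 8 − 1, so Z = 7.
Z = 7 is nitrogen, so the species is nitrogen-16.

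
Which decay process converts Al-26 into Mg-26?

beta-plus decay or electron capture

ΔA = 26 − 26 = 0; ΔZ = 12 − 13 = -1.
A is unchanged and Z drops by 1 — a proton has become a neutron (β⁺ emission or electron capture).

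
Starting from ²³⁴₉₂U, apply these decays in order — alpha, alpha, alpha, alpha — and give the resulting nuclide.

Po-218

Start: (A, Z) = (234, 92).
After α: (230, 90).
After α: (226, 88).
After α: (222, 86).
After α: (218, 84).
Z = 84 is polonium.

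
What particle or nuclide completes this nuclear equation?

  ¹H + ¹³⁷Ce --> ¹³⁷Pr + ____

neutron

Conserve mass number: 1 + 137 = 137 + A, so A = 1.
Conserve atomic number: 1 + 58 = 59 + Z, so Z = 0.
A = 1 and Z = 0 is ¹n — a neutron.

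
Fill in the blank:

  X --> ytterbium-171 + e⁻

Conserve mass number: A = 171 + 0, so A = 171.
Conserve atomic number: Z = 70 − 1, so Z = 69.
Z = 69 is thulium, so the species is thulium-171.

Tm-171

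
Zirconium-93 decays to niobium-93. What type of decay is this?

beta-minus decay

ΔA = 93 − 93 = 0; ΔZ = 41 − 40 = +1.
A is unchanged and Z rises by 1 — a neutron has become a proton (β⁻ decay).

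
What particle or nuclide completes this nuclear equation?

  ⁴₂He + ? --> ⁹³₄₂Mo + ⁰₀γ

Conserve mass number: 4 + A = 93 + 0, so A = 89.
Conserve atomic number: 2 + Z = 42 + 0, so Z = 40.
Z = 40 is zirconium, so the species is ⁸⁹₄₀Zr.

Zr-89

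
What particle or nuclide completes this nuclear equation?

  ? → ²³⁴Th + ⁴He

U-238

Conserve mass number: A = 234 + 4, so A = 238.
Conserve atomic number: Z = 90 + 2, so Z = 92.
Z = 92 is uranium, so the species is ²³⁸U.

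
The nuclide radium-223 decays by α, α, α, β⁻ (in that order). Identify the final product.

Bi-211

Start: (A, Z) = (223, 88).
After α: (219, 86).
After α: (215, 84).
After α: (211, 82).
After β⁻: (211, 83).
Z = 83 is bismuth.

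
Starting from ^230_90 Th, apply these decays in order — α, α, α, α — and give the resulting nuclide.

Pb-214

Start: (A, Z) = (230, 90).
After α: (226, 88).
After α: (222, 86).
After α: (218, 84).
After α: (214, 82).
Z = 82 is lead.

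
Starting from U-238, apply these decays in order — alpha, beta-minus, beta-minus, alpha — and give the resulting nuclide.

Th-230

Start: (A, Z) = (238, 92).
After α: (234, 90).
After β⁻: (234, 91).
After β⁻: (234, 92).
After α: (230, 90).
Z = 90 is thorium.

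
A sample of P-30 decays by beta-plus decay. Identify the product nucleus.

Beta-plus decay: mass number changes by +0, atomic number by -1.
A: 30 = 30; Z: 15 − 1 = 14.
Z = 14 is silicon, so the daughter is Si-30.

Si-30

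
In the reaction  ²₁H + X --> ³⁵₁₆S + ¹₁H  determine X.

S-34

Conserve mass number: 2 + A = 35 + 1, so A = 34.
Conserve atomic number: 1 + Z = 16 + 1, so Z = 16.
Z = 16 is sulfur, so the species is ³⁴₁₆S.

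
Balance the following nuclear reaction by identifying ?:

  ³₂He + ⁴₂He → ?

Be-7

Conserve mass number: 3 + 4 = A, so A = 7.
Conserve atomic number: 2 + 2 = Z, so Z = 4.
Z = 4 is beryllium, so the species is ⁷₄Be.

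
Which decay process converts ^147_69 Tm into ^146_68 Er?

proton emission

ΔA = 146 − 147 = -1; ΔZ = 68 − 69 = -1.
A drops by 1 and Z drops by 1 — a proton was emitted.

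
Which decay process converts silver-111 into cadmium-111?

ΔA = 111 − 111 = 0; ΔZ = 48 − 47 = +1.
A is unchanged and Z rises by 1 — a neutron has become a proton (β⁻ decay).

beta-minus decay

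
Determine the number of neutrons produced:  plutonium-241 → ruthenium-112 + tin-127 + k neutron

2

Conserve mass number: 241 = 112 + 127 + k, so k = 241 − 239 = 2.
Check atomic number: 94 = 44 + 50 + 0 = 94. ✓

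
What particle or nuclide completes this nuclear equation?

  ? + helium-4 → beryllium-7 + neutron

alpha particle

Conserve mass number: A + 4 = 7 + 1, so A = 4.
Conserve atomic number: Z + 2 = 4 + 0, so Z = 2.
A = 4 and Z = 2 is helium-4 — an alpha particle.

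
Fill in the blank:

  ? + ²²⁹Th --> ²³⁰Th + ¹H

deuteron

Conserve mass number: A + 229 = 230 + 1, so A = 2.
Conserve atomic number: Z + 90 = 90 + 1, so Z = 1.
A = 2 and Z = 1 is ²H — a deuteron.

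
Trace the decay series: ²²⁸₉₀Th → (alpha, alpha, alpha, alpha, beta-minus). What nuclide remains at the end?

Bi-212

Start: (A, Z) = (228, 90).
After α: (224, 88).
After α: (220, 86).
After α: (216, 84).
After α: (212, 82).
After β⁻: (212, 83).
Z = 83 is bismuth.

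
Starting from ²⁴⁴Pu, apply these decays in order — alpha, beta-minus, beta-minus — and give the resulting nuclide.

Start: (A, Z) = (244, 94).
After α: (240, 92).
After β⁻: (240, 93).
After β⁻: (240, 94).
Z = 94 is plutonium.

Pu-240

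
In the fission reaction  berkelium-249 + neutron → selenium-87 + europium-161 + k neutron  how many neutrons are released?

2

Conserve mass number: 250 = 87 + 161 + k, so k = 250 − 248 = 2.
Check atomic number: 97 = 34 + 63 + 0 = 97. ✓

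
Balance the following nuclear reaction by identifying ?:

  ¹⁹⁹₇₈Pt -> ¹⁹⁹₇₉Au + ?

beta-minus particle

Conserve mass number: 199 = 199 + A, so A = 0.
Conserve atomic number: 78 = 79 + Z, so Z = -1.
A = 0 and Z = -1 is ⁰₋₁e — a beta-minus particle.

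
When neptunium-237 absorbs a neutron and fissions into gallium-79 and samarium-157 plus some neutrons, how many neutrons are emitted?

2

Conserve mass number: 238 = 79 + 157 + k, so k = 238 − 236 = 2.
Check atomic number: 93 = 31 + 62 + 0 = 93. ✓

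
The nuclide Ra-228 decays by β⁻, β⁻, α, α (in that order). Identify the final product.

Rn-220

Start: (A, Z) = (228, 88).
After β⁻: (228, 89).
After β⁻: (228, 90).
After α: (224, 88).
After α: (220, 86).
Z = 86 is radon.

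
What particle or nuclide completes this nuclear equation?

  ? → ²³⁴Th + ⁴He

U-238

Conserve mass number: A = 234 + 4, so A = 238.
Conserve atomic number: Z = 90 + 2, so Z = 92.
Z = 92 is uranium, so the species is ²³⁸U.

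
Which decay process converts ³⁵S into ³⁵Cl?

ΔA = 35 − 35 = 0; ΔZ = 17 − 16 = +1.
A is unchanged and Z rises by 1 — a neutron has become a proton (β⁻ decay).

beta-minus decay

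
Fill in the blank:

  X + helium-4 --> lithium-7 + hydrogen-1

Conserve mass number: A + 4 = 7 + 1, so A = 4.
Conserve atomic number: Z + 2 = 3 + 1, so Z = 2.
A = 4 and Z = 2 is helium-4 — an alpha particle.

alpha particle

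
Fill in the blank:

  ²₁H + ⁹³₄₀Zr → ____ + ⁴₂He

Conserve mass number: 2 + 93 = A + 4, so A = 91.
Conserve atomic number: 1 + 40 = Z + 2, so Z = 39.
Z = 39 is yttrium, so the species is ⁹¹₃₉Y.

Y-91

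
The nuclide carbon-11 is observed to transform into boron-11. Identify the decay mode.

beta-plus decay or electron capture

ΔA = 11 − 11 = 0; ΔZ = 5 − 6 = -1.
A is unchanged and Z drops by 1 — a proton has become a neutron (β⁺ emission or electron capture).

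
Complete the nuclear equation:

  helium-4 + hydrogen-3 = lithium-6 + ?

neutron

Conserve mass number: 4 + 3 = 6 + A, so A = 1.
Conserve atomic number: 2 + 1 = 3 + Z, so Z = 0.
A = 1 and Z = 0 is neutron — a neutron.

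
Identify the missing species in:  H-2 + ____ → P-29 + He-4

Conserve mass number: 2 + A = 29 + 4, so A = 31.
Conserve atomic number: 1 + Z = 15 + 2, so Z = 16.
Z = 16 is sulfur, so the species is S-31.

S-31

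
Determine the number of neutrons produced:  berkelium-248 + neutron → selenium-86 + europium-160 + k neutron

3

Conserve mass number: 249 = 86 + 160 + k, so k = 249 − 246 = 3.
Check atomic number: 97 = 34 + 63 + 0 = 97. ✓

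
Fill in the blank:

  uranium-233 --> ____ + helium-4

Conserve mass number: 233 = A + 4, so A = 229.
Conserve atomic number: 92 = Z + 2, so Z = 90.
Z = 90 is thorium, so the species is thorium-229.

Th-229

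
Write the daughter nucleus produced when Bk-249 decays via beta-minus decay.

Beta-minus decay: mass number changes by +0, atomic number by +1.
A: 249 = 249; Z: 97 + 1 = 98.
Z = 98 is californium, so the daughter is Cf-249.

Cf-249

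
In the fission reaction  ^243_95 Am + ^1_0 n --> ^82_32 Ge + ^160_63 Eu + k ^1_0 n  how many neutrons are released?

2

Conserve mass number: 244 = 82 + 160 + k, so k = 244 − 242 = 2.
Check atomic number: 95 = 32 + 63 + 0 = 95. ✓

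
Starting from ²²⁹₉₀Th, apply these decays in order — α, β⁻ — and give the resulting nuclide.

Ac-225

Start: (A, Z) = (229, 90).
After α: (225, 88).
After β⁻: (225, 89).
Z = 89 is actinium.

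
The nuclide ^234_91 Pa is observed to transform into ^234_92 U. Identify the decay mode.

beta-minus decay

ΔA = 234 − 234 = 0; ΔZ = 92 − 91 = +1.
A is unchanged and Z rises by 1 — a neutron has become a proton (β⁻ decay).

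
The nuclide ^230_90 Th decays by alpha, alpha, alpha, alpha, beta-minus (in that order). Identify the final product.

Bi-214

Start: (A, Z) = (230, 90).
After α: (226, 88).
After α: (222, 86).
After α: (218, 84).
After α: (214, 82).
After β⁻: (214, 83).
Z = 83 is bismuth.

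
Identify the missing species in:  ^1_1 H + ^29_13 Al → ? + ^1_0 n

Conserve mass number: 1 + 29 = A + 1, so A = 29.
Conserve atomic number: 1 + 13 = Z + 0, so Z = 14.
Z = 14 is silicon, so the species is ^29_14 Si.

Si-29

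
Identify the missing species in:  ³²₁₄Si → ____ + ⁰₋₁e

Conserve mass number: 32 = A + 0, so A = 32.
Conserve atomic number: 14 = Z − 1, so Z = 15.
Z = 15 is phosphorus, so the species is ³²₁₅P.

P-32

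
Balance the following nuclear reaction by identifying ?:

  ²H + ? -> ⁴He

Conserve mass number: 2 + A = 4, so A = 2.
Conserve atomic number: 1 + Z = 2, so Z = 1.
A = 2 and Z = 1 is ²H — a deuteron.

deuteron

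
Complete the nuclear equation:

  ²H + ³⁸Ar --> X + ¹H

Ar-39

Conserve mass number: 2 + 38 = A + 1, so A = 39.
Conserve atomic number: 1 + 18 = Z + 1, so Z = 18.
Z = 18 is argon, so the species is ³⁹Ar.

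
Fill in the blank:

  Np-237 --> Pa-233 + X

alpha particle

Conserve mass number: 237 = 233 + A, so A = 4.
Conserve atomic number: 93 = 91 + Z, so Z = 2.
A = 4 and Z = 2 is He-4 — an alpha particle.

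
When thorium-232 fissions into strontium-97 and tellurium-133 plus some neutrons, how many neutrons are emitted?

Conserve mass number: 232 = 97 + 133 + k, so k = 232 − 230 = 2.
Check atomic number: 90 = 38 + 52 + 0 = 90. ✓

2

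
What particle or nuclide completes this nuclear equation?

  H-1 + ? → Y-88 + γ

Conserve mass number: 1 + A = 88 + 0, so A = 87.
Conserve atomic number: 1 + Z = 39 + 0, so Z = 38.
Z = 38 is strontium, so the species is Sr-87.

Sr-87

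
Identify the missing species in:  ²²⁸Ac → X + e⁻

Th-228

Conserve mass number: 228 = A + 0, so A = 228.
Conserve atomic number: 89 = Z − 1, so Z = 90.
Z = 90 is thorium, so the species is ²²⁸Th.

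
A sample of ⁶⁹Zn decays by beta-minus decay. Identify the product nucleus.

Ga-69

Beta-minus decay: mass number changes by +0, atomic number by +1.
A: 69 = 69; Z: 30 + 1 = 31.
Z = 31 is gallium, so the daughter is ⁶⁹Ga.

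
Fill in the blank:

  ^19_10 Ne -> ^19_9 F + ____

Conserve mass number: 19 = 19 + A, so A = 0.
Conserve atomic number: 10 = 9 + Z, so Z = 1.
A = 0 and Z = 1 is ^0_1 e — a positron.

positron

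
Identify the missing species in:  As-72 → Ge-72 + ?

positron

Conserve mass number: 72 = 72 + A, so A = 0.
Conserve atomic number: 33 = 32 + Z, so Z = 1.
A = 0 and Z = 1 is e⁺ — a positron.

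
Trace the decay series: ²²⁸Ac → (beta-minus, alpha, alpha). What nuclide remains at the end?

Rn-220

Start: (A, Z) = (228, 89).
After β⁻: (228, 90).
After α: (224, 88).
After α: (220, 86).
Z = 86 is radon.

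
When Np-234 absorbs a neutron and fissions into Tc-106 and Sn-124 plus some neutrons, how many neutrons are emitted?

Conserve mass number: 235 = 106 + 124 + k, so k = 235 − 230 = 5.
Check atomic number: 93 = 43 + 50 + 0 = 93. ✓

5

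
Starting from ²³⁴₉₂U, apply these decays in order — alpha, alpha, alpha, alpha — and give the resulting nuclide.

Po-218

Start: (A, Z) = (234, 92).
After α: (230, 90).
After α: (226, 88).
After α: (222, 86).
After α: (218, 84).
Z = 84 is polonium.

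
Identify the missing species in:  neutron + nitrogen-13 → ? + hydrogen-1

C-13

Conserve mass number: 1 + 13 = A + 1, so A = 13.
Conserve atomic number: 0 + 7 = Z + 1, so Z = 6.
Z = 6 is carbon, so the species is carbon-13.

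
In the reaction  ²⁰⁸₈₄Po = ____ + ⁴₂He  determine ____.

Conserve mass number: 208 = A + 4, so A = 204.
Conserve atomic number: 84 = Z + 2, so Z = 82.
Z = 82 is lead, so the species is ²⁰⁴₈₂Pb.

Pb-204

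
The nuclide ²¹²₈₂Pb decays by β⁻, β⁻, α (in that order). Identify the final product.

Start: (A, Z) = (212, 82).
After β⁻: (212, 83).
After β⁻: (212, 84).
After α: (208, 82).
Z = 82 is lead.

Pb-208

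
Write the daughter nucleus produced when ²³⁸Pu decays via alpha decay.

U-234

Alpha decay: mass number changes by -4, atomic number by -2.
A: 238 − 4 = 234; Z: 94 − 2 = 92.
Z = 92 is uranium, so the daughter is ²³⁴U.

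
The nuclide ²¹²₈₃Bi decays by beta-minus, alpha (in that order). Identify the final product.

Start: (A, Z) = (212, 83).
After β⁻: (212, 84).
After α: (208, 82).
Z = 82 is lead.

Pb-208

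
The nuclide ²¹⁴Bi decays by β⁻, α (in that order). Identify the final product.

Start: (A, Z) = (214, 83).
After β⁻: (214, 84).
After α: (210, 82).
Z = 82 is lead.

Pb-210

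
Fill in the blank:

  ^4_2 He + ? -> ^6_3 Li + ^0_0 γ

deuteron

Conserve mass number: 4 + A = 6 + 0, so A = 2.
Conserve atomic number: 2 + Z = 3 + 0, so Z = 1.
A = 2 and Z = 1 is ^2_1 H — a deuteron.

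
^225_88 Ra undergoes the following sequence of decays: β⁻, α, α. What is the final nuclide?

Start: (A, Z) = (225, 88).
After β⁻: (225, 89).
After α: (221, 87).
After α: (217, 85).
Z = 85 is astatine.

At-217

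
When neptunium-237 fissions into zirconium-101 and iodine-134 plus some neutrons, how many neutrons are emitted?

Conserve mass number: 237 = 101 + 134 + k, so k = 237 − 235 = 2.
Check atomic number: 93 = 40 + 53 + 0 = 93. ✓

2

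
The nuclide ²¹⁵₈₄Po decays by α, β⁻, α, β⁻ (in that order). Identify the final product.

Pb-207

Start: (A, Z) = (215, 84).
After α: (211, 82).
After β⁻: (211, 83).
After α: (207, 81).
After β⁻: (207, 82).
Z = 82 is lead.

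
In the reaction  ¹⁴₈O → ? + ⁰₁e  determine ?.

N-14

Conserve mass number: 14 = A + 0, so A = 14.
Conserve atomic number: 8 = Z + 1, so Z = 7.
Z = 7 is nitrogen, so the species is ¹⁴₇N.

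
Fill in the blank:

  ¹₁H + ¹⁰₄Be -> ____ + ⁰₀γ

Conserve mass number: 1 + 10 = A + 0, so A = 11.
Conserve atomic number: 1 + 4 = Z + 0, so Z = 5.
Z = 5 is boron, so the species is ¹¹₅B.

B-11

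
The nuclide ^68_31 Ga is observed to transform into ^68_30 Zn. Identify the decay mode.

beta-plus decay or electron capture

ΔA = 68 − 68 = 0; ΔZ = 30 − 31 = -1.
A is unchanged and Z drops by 1 — a proton has become a neutron (β⁺ emission or electron capture).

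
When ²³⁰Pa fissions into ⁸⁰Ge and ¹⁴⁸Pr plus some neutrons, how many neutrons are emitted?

Conserve mass number: 230 = 80 + 148 + k, so k = 230 − 228 = 2.
Check atomic number: 91 = 32 + 59 + 0 = 91. ✓

2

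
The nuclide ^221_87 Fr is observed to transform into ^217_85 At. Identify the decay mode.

alpha decay

ΔA = 217 − 221 = -4; ΔZ = 85 − 87 = -2.
A drops by 4 and Z drops by 2 — the signature of alpha emission.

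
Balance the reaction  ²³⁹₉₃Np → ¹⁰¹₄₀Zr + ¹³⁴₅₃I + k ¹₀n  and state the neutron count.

Conserve mass number: 239 = 101 + 134 + k, so k = 239 − 235 = 4.
Check atomic number: 93 = 40 + 53 + 0 = 93. ✓

4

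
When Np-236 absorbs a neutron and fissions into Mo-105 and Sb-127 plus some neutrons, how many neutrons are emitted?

Conserve mass number: 237 = 105 + 127 + k, so k = 237 − 232 = 5.
Check atomic number: 93 = 42 + 51 + 0 = 93. ✓

5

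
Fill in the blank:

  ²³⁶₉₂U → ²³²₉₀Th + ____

Conserve mass number: 236 = 232 + A, so A = 4.
Conserve atomic number: 92 = 90 + Z, so Z = 2.
A = 4 and Z = 2 is ⁴₂He — an alpha particle.

alpha particle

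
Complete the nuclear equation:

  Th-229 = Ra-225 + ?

alpha particle

Conserve mass number: 229 = 225 + A, so A = 4.
Conserve atomic number: 90 = 88 + Z, so Z = 2.
A = 4 and Z = 2 is He-4 — an alpha particle.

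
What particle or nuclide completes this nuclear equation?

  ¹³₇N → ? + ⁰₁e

C-13

Conserve mass number: 13 = A + 0, so A = 13.
Conserve atomic number: 7 = Z + 1, so Z = 6.
Z = 6 is carbon, so the species is ¹³₆C.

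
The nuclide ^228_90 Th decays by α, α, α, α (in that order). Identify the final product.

Start: (A, Z) = (228, 90).
After α: (224, 88).
After α: (220, 86).
After α: (216, 84).
After α: (212, 82).
Z = 82 is lead.

Pb-212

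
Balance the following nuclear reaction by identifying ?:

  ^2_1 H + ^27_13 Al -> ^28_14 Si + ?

Conserve mass number: 2 + 27 = 28 + A, so A = 1.
Conserve atomic number: 1 + 13 = 14 + Z, so Z = 0.
A = 1 and Z = 0 is ^1_0 n — a neutron.

neutron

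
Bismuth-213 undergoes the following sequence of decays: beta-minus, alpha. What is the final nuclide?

Start: (A, Z) = (213, 83).
After β⁻: (213, 84).
After α: (209, 82).
Z = 82 is lead.

Pb-209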